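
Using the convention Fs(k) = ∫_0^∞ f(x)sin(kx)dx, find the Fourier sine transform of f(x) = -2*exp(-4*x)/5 -2*k/(5*k^2+80)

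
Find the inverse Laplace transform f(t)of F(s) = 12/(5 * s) 12/5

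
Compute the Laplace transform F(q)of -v -1/q^2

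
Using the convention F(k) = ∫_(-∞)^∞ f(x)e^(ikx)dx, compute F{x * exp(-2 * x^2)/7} sqrt(2) * I * sqrt(pi) * k * exp(-k^2/8)/56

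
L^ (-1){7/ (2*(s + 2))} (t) 7*exp (-2*t)/2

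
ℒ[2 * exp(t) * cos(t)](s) 2 * (s - 1)/((s - 1)^2 + 1)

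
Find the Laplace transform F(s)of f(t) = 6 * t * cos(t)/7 6 * (s^2 - 1)/(7 * (s^2+1)^2)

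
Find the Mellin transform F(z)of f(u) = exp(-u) gamma(z)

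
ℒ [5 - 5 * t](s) 5/s - 5/s^2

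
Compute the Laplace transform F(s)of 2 2/s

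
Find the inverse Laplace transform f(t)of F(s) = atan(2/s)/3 sin(2*t)/(3*t)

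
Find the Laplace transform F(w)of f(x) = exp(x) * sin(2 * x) 2/((w - 1)^2 + 4)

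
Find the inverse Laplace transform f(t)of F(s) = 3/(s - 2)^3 3*t^2*exp(2*t)/2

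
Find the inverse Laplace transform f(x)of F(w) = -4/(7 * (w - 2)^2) -4 * x * exp(2 * x)/7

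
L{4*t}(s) 4/s^2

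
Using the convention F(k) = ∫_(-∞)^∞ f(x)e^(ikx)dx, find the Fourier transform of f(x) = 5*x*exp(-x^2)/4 5*I*sqrt(pi)*k*exp(-k^2/4)/8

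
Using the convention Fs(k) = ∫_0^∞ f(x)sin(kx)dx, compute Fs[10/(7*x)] 5*pi/7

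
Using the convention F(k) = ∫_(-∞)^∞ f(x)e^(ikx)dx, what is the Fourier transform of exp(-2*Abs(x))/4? 1/(k^2 + 4)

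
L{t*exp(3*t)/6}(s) 1/(6*(s - 3)^2)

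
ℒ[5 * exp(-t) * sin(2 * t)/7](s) 10/(7 * ((s+1)^2+4))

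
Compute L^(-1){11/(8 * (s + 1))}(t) 11 * exp(-t)/8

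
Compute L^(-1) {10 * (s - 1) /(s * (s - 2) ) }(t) 10 * exp(t) * cosh(t) 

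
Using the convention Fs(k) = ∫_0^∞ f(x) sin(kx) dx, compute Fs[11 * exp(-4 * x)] 11 * k/(k^2 + 16) 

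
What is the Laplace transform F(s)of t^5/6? 20/s^6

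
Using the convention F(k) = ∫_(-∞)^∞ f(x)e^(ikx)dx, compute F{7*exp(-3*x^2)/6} 7*sqrt(3)*sqrt(pi)*exp(-k^2/12)/18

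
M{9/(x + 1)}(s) 9*pi*csc(pi*s)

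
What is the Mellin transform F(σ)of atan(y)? -pi*sec(pi*σ/2)/(2*σ)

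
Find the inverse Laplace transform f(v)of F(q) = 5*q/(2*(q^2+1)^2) 5*v*sin(v)/4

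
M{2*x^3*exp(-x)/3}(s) 2*gamma(s+3)/3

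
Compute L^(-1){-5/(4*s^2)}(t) -5*t/4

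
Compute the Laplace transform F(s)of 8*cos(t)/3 8*s/(3*(s^2+1))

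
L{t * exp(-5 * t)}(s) (s + 5)^(-2)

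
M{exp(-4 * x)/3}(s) gamma(s)/(3 * 4^s)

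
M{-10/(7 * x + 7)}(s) -10 * pi * csc(pi * s)/7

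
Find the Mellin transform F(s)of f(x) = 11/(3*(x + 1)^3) 11*pi*(s - 2)*(s - 1)/(6*sin(pi*s))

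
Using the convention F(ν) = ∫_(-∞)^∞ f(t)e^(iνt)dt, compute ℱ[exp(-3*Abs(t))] 6/(ν^2 + 9)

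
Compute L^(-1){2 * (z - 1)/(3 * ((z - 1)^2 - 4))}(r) 2 * exp(r) * cosh(2 * r)/3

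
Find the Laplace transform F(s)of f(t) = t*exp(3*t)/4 1/(4*(s - 3)^2)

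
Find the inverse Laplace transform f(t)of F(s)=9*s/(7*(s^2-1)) 9*cosh(t)/7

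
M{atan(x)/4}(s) -pi * sec(pi * s/2)/(8 * s)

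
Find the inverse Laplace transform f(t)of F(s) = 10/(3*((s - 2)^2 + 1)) 10*exp(2*t)*sin(t)/3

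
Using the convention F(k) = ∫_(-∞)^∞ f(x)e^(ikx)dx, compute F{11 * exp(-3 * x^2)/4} 11 * sqrt(3) * sqrt(pi) * exp(-k^2/12)/12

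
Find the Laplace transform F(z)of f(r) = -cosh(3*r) -z/(z^2 - 9)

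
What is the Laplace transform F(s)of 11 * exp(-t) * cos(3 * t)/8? 11 * (s + 1)/(8 * ((s + 1)^2 + 9))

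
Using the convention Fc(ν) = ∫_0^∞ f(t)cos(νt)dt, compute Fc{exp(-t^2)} sqrt(pi)*exp(-ν^2/4)/2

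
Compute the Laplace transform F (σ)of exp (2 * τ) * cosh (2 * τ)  (σ - 2)/ (σ * (σ - 4))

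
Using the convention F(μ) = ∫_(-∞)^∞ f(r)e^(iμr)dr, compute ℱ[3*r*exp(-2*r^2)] 3*sqrt(2)*I*sqrt(pi)*μ*exp(-μ^2/8)/8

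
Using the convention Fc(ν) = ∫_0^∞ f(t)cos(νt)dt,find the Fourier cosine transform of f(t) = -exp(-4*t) -4/(ν^2+16)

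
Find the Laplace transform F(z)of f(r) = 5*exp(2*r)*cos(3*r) 5*(z - 2)/((z - 2)^2 + 9)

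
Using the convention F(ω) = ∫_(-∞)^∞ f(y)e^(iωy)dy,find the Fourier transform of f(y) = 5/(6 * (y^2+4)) 5 * pi * exp(-2 * Abs(ω))/12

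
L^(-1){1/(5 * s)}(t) 1/5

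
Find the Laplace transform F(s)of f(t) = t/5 1/(5*s^2)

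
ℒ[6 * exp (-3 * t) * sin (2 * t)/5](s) 12/ (5 * ( (s + 3)^2 + 4))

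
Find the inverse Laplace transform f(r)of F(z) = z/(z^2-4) cosh(2*r)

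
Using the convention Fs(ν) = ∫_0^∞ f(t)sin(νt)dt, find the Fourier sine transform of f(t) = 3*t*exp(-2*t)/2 6*ν/(ν^2 + 4)^2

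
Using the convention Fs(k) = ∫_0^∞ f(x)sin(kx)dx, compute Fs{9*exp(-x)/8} 9*k/(8*(k^2 + 1))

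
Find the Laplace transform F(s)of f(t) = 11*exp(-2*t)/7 11/(7*(s + 2))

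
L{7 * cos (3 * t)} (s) 7 * s/ (s^2+9)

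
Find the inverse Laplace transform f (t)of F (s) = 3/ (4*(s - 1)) 3*exp (t)/4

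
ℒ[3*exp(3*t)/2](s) 3/(2*(s - 3))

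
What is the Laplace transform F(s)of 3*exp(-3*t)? 3/(s + 3)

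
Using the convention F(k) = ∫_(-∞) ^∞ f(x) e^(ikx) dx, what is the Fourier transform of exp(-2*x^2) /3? sqrt(2)*sqrt(pi)*exp(-k^2/8) /6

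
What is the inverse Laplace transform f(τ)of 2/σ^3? τ^2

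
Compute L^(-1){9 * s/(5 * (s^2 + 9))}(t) 9 * cos(3 * t)/5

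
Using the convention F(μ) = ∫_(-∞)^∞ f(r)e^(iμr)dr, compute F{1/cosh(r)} pi/cosh(pi * μ/2)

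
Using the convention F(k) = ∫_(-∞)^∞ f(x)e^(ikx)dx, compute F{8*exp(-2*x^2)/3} 4*sqrt(2)*sqrt(pi)*exp(-k^2/8)/3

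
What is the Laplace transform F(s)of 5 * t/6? 5/(6 * s^2)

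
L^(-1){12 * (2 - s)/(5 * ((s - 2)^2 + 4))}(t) -12 * exp(2 * t) * cos(2 * t)/5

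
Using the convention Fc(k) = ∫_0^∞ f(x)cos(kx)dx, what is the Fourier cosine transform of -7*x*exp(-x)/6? 7*(k^2-1)/(6*(k^2 + 1)^2)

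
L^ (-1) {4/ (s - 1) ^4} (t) 2*t^3*exp (t) /3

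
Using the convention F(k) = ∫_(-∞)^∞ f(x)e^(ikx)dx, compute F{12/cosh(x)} 12 * pi/cosh(pi * k/2)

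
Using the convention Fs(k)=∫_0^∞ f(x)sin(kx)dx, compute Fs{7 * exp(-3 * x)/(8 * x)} 7 * atan(k/3)/8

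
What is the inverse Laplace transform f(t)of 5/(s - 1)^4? 5 * t^3 * exp(t)/6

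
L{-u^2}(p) -2/p^3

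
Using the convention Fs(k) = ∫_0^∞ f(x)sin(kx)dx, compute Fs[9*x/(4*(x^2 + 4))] 9*pi*exp(-2*k)/8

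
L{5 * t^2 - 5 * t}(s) 10/s^3 - 5/s^2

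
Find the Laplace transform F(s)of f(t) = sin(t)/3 1/(3 * (s^2 + 1))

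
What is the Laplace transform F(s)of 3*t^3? 18/s^4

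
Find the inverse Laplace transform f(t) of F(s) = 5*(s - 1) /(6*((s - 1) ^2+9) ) 5*exp(t)*cos(3*t) /6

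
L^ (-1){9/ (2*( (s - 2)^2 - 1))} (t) 9*exp (2*t)*sinh (t)/2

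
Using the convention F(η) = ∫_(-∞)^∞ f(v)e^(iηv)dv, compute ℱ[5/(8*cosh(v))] 5*pi/(8*cosh(pi*η/2))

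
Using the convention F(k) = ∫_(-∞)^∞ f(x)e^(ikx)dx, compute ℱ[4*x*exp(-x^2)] 2*I*sqrt(pi)*k*exp(-k^2/4)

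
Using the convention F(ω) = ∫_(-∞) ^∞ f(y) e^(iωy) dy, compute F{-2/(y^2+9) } -2 * pi * exp(-3 * Abs(ω) ) /3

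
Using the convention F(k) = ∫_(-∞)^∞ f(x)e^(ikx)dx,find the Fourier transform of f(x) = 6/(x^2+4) 3 * pi * exp(-2 * Abs(k))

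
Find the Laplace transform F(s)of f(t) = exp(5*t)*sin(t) 1/((s - 5)^2 + 1)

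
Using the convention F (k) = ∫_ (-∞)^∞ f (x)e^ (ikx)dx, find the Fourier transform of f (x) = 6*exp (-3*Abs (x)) 36/ (k^2+9)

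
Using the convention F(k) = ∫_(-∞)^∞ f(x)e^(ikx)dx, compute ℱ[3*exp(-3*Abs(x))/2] 9/(k^2 + 9)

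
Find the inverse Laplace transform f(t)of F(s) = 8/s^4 4*t^3/3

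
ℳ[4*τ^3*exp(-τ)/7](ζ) 4*gamma(ζ+3)/7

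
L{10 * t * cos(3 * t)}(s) 10 * (s^2 - 9)/(s^2 + 9)^2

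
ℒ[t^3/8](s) 3/ (4 * s^4)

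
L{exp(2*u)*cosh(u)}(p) (p - 2)/((p - 2)^2 - 1)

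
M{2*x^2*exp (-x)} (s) 2*gamma (s + 2)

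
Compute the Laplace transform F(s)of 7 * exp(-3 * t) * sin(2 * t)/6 7/(3 * ((s+3)^2+4))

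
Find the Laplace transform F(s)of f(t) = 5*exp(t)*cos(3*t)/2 5*(s - 1)/(2*((s - 1)^2 + 9))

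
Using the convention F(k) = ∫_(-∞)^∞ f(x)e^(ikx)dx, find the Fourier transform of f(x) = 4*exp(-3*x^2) 4*sqrt(3)*sqrt(pi)*exp(-k^2/12)/3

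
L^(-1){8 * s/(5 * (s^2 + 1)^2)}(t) 4 * t * sin(t)/5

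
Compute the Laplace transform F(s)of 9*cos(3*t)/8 9*s/(8*(s^2 + 9))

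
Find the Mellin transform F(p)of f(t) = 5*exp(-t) 5*gamma(p)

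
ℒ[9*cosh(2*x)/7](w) 9*w/(7*(w^2 - 4))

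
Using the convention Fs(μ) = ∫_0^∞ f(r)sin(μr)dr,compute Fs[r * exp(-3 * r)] 6 * μ/(μ^2 + 9)^2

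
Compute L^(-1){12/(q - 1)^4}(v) 2*v^3*exp(v)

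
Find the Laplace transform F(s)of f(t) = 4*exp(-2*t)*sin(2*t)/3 8/(3*((s+2)^2+4))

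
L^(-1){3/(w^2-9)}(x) sinh(3 * x)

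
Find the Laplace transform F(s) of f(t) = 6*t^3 36/s^4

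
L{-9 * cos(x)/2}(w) -9 * w/(2 * w^2 + 2)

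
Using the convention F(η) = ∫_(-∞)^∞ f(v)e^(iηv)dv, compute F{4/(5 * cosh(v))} 4 * pi/(5 * cosh(pi * η/2))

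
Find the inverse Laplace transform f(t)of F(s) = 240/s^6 2 * t^5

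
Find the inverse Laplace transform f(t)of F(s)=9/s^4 3*t^3/2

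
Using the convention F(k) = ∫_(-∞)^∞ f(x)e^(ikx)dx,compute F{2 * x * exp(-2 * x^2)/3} sqrt(2) * I * sqrt(pi) * k * exp(-k^2/8)/12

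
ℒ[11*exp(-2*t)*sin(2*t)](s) 22/((s + 2)^2 + 4)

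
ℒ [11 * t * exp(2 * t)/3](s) 11/(3 * (s - 2)^2)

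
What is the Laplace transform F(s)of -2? -2/s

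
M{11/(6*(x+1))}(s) 11*pi*csc(pi*s)/6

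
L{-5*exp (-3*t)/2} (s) -5/ (2*s + 6)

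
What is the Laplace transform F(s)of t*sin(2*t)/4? s/(s^2 + 4)^2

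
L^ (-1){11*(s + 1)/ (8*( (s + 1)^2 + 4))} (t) 11*exp (-t)*cos (2*t)/8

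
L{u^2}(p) 2/p^3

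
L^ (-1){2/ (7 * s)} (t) 2/7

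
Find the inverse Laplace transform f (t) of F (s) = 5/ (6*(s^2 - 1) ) 5*sinh (t) /6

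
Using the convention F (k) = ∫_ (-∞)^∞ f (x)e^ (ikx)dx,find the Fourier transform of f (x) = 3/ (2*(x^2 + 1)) 3*pi*exp (-Abs (k))/2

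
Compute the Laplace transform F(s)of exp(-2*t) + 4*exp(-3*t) 1/(s + 2) + 4/(s + 3)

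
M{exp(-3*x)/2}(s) gamma(s)/(2*3^s)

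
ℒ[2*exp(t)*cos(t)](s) 2*(s - 1)/((s - 1)^2+1)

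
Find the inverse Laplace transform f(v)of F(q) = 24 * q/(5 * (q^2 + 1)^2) 12 * v * sin(v)/5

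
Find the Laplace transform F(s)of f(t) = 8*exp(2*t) 8/(s - 2)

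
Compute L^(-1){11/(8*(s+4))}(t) 11*exp(-4*t)/8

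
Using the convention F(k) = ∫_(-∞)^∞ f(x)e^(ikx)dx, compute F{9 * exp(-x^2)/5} 9 * sqrt(pi) * exp(-k^2/4)/5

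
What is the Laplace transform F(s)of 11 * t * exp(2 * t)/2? 11/(2 * (s - 2)^2)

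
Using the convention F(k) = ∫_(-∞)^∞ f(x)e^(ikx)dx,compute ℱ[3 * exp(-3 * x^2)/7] sqrt(3) * sqrt(pi) * exp(-k^2/12)/7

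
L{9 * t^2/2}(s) 9/s^3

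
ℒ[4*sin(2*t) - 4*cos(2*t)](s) 8/(s^2 + 4) - 4*s/(s^2 + 4)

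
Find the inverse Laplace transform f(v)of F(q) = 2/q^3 v^2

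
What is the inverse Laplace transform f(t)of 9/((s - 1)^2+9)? 3*exp(t)*sin(3*t)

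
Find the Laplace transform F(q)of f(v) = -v -1/q^2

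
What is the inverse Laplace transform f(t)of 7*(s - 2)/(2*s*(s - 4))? 7*exp(2*t)*cosh(2*t)/2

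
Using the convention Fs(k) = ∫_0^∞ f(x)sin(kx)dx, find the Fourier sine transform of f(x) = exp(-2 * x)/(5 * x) atan(k/2)/5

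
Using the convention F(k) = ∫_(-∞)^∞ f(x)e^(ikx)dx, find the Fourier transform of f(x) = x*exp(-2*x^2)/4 sqrt(2)*I*sqrt(pi)*k*exp(-k^2/8)/32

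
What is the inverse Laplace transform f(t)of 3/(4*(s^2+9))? sin(3*t)/4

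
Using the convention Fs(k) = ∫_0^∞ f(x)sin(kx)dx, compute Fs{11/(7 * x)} 11 * pi/14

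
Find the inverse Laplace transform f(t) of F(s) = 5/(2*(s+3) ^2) 5*t*exp(-3*t) /2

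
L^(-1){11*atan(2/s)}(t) 11*sin(2*t)/t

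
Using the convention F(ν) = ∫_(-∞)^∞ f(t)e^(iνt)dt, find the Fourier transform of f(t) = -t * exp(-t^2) -I * sqrt(pi) * ν * exp(-ν^2/4)/2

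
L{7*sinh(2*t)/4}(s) 7/(2*(s^2-4))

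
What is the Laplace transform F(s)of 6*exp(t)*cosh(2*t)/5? 6*(s - 1)/(5*((s - 1)^2 - 4))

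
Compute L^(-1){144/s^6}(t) 6*t^5/5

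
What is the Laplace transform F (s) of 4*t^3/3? 8/s^4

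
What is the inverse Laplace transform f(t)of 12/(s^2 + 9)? 4*sin(3*t)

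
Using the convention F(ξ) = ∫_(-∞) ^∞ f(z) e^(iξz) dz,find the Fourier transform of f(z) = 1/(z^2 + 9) pi*exp(-3*Abs(ξ) ) /3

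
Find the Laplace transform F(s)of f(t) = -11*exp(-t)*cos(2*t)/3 11*(-s - 1)/(3*((s + 1)^2 + 4))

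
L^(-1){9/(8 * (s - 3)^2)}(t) 9 * t * exp(3 * t)/8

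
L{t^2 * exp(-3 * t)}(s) 2/(s + 3)^3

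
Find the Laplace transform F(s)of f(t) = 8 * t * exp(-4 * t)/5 8/(5 * (s + 4)^2)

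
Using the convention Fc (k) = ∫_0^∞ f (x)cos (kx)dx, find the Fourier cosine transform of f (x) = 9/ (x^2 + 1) 9*pi*exp (-k)/2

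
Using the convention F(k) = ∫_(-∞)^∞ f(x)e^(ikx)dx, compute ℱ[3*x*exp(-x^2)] 3*I*sqrt(pi)*k*exp(-k^2/4)/2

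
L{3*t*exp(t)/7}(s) 3/(7*(s - 1)^2)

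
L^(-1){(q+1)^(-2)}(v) v * exp(-v)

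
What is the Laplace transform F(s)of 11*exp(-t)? 11/(s + 1)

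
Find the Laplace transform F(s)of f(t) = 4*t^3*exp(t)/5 24/(5*(s - 1)^4)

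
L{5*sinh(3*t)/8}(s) 15/(8*(s^2-9))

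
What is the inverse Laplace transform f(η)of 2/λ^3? η^2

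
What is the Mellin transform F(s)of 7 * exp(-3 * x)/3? 7 * gamma(s)/(3 * 3^s)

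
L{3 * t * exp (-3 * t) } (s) 3/ (s + 3) ^2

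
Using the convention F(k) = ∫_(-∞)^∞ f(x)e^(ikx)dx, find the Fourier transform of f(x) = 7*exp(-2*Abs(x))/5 28/(5*(k^2 + 4))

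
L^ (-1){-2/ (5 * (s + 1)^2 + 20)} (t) -exp (-t) * sin (2 * t)/5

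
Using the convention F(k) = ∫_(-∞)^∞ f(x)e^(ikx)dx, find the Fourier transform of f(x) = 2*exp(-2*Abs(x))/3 8/(3*(k^2 + 4))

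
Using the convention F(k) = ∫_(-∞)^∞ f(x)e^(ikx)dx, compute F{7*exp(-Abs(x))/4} 7/(2*(k^2+1))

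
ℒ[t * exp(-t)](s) (s + 1)^(-2)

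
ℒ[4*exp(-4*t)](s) 4/(s + 4) 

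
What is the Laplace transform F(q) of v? q^(-2) 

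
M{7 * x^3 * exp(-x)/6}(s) 7 * gamma(s + 3)/6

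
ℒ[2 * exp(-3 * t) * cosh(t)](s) 2 * (s + 3)/((s + 3)^2-1)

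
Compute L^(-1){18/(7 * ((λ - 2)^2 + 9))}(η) 6 * exp(2 * η) * sin(3 * η)/7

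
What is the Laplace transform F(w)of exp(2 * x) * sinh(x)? 1/((w - 2)^2 - 1)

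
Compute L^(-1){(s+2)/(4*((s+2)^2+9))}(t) exp(-2*t)*cos(3*t)/4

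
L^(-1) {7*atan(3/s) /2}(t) 7*sin(3*t) /(2*t) 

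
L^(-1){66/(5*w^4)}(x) 11*x^3/5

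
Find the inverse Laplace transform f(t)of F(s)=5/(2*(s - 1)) 5*exp(t)/2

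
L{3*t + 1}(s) 3/s^2 + 1/s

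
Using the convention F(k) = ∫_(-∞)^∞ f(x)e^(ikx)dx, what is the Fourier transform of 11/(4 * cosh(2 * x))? 11 * pi/(8 * cosh(pi * k/4))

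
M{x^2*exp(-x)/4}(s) gamma(s+2)/4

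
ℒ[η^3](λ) 6/λ^4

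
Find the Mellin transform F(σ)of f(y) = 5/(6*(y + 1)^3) 5*pi*(σ - 2)*(σ - 1)/(12*sin(pi*σ))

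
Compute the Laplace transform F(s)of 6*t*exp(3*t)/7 6/(7*(s - 3)^2)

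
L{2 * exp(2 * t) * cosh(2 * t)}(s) 2 * (s - 2)/(s * (s - 4))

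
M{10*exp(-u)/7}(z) 10*gamma(z)/7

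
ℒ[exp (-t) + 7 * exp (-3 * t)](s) 7/ (s + 3) + 1/ (s + 1)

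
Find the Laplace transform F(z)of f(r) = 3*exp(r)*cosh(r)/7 3*(z - 1)/(7*z*(z - 2))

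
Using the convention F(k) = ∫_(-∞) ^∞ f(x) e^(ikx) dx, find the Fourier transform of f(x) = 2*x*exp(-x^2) I*sqrt(pi)*k*exp(-k^2/4) 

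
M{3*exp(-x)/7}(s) 3*gamma(s)/7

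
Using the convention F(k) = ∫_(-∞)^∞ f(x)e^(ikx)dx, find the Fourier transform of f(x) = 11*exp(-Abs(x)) 22/(k^2 + 1)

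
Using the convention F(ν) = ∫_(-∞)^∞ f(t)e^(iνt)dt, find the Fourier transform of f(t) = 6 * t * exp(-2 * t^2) 3 * sqrt(2) * I * sqrt(pi) * ν * exp(-ν^2/8)/4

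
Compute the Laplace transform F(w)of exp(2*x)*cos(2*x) (w - 2)/((w - 2)^2 + 4)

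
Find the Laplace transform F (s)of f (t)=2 2/s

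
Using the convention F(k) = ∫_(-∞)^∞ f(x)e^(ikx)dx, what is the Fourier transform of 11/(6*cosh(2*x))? 11*pi/(12*cosh(pi*k/4))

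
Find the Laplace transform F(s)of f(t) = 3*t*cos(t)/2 3*(s^2 - 1)/(2*(s^2 + 1)^2)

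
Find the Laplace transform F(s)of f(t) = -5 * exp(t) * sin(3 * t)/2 -15/(2 * (s - 1)^2 + 18)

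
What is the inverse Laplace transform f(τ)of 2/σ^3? τ^2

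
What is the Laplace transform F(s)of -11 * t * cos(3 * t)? 11 * (9 - s^2)/(s^2 + 9)^2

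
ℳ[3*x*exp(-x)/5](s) 3*gamma(s+1)/5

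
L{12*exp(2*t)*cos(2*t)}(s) 12*(s - 2)/((s - 2)^2 + 4)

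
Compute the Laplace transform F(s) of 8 8/s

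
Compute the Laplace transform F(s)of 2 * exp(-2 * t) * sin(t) 2/((s + 2)^2 + 1)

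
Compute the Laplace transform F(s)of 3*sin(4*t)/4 3/(s^2 + 16)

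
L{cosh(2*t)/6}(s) s/(6*(s^2-4))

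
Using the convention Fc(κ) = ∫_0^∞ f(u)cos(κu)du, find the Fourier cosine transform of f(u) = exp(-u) 1/(κ^2 + 1)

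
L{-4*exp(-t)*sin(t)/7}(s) -4/(7*(s + 1)^2 + 7)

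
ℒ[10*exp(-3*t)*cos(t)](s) 10*(s + 3)/((s + 3)^2 + 1)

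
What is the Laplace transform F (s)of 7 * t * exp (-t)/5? 7/ (5 * (s + 1)^2)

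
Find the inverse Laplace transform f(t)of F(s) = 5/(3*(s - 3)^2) 5*t*exp(3*t)/3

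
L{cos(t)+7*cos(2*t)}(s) 7*s/(s^2+4)+s/(s^2+1)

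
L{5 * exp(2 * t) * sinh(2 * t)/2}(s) 5/(s * (s - 4))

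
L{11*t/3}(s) 11/(3*s^2) 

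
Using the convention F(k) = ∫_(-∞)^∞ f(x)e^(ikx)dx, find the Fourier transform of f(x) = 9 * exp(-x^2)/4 9 * sqrt(pi) * exp(-k^2/4)/4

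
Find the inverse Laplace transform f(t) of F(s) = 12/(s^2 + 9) 4*sin(3*t) 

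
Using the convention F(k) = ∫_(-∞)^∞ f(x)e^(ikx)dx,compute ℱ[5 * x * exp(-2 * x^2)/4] 5 * sqrt(2) * I * sqrt(pi) * k * exp(-k^2/8)/32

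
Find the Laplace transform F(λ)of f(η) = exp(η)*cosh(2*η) (λ - 1)/((λ - 1)^2 - 4)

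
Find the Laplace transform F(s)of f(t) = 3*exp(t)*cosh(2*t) 3*(s - 1)/((s - 1)^2 - 4)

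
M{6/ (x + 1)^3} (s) 3 * pi * (s - 2) * (s - 1)/sin (pi * s)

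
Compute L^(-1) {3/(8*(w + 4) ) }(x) 3*exp(-4*x) /8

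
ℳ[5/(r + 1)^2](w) -5*pi*(w - 1)/sin(pi*w)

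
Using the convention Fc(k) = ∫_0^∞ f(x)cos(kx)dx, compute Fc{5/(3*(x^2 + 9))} 5*pi*exp(-3*k)/18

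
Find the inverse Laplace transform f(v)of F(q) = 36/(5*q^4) 6*v^3/5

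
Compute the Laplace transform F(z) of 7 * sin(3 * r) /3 7/(z^2+9) 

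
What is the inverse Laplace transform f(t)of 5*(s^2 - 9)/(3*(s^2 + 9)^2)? 5*t*cos(3*t)/3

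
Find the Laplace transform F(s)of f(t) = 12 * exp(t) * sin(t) 12/((s - 1)^2+1)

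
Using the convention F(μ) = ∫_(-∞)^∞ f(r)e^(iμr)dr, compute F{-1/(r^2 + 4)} -pi * exp(-2 * Abs(μ))/2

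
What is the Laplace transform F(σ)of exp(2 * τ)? 1/(σ - 2)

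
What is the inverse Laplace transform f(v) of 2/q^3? v^2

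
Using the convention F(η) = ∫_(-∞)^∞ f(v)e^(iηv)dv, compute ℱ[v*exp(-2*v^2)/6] sqrt(2)*I*sqrt(pi)*η*exp(-η^2/8)/48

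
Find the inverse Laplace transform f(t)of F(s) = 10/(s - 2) 10 * exp(2 * t)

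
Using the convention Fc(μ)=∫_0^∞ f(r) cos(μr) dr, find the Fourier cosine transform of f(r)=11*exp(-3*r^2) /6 11*sqrt(3)*sqrt(pi)*exp(-μ^2/12) /36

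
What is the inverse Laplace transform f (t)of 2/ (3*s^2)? 2*t/3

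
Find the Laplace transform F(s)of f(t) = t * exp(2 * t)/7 1/(7 * (s - 2)^2)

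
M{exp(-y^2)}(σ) gamma(σ/2)/2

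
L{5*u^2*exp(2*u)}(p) 10/(p - 2)^3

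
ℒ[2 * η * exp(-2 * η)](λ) 2/(λ+2)^2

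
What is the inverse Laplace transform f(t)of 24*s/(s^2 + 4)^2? 6*t*sin(2*t)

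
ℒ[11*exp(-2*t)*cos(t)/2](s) 11*(s + 2)/(2*((s + 2)^2 + 1))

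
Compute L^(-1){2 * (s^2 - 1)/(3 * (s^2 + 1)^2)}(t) 2 * t * cos(t)/3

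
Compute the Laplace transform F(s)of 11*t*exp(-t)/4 11/(4*(s + 1)^2)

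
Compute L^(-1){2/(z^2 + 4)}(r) sin(2*r)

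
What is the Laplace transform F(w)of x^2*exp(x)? 2/(w - 1)^3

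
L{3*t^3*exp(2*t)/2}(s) 9/(s - 2)^4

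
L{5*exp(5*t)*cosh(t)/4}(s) 5*(s - 5)/(4*((s - 5)^2 - 1))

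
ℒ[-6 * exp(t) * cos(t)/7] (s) 6 * (1 - s)/(7 * ((s - 1)^2 + 1))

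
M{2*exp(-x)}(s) 2*gamma(s)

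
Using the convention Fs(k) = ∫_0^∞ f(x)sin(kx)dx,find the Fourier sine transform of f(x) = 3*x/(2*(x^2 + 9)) 3*pi*exp(-3*k)/4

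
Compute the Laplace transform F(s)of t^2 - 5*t 2/s^3 - 5/s^2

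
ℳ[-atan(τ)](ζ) pi * sec(pi * ζ/2)/(2 * ζ)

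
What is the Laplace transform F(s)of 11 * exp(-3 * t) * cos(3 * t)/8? 11 * (s + 3)/(8 * ((s + 3)^2 + 9))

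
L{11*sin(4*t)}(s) 44/(s^2 + 16)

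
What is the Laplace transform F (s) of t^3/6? s^ (-4) 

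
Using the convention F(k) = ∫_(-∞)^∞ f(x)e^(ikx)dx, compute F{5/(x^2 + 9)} 5 * pi * exp(-3 * Abs(k))/3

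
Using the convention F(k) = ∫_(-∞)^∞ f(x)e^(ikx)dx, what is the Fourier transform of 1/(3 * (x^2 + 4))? pi * exp(-2 * Abs(k))/6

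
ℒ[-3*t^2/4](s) -3/(2*s^3) 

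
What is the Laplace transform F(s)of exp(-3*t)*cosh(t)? (s + 3)/((s + 3)^2-1)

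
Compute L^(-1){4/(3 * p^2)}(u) 4 * u/3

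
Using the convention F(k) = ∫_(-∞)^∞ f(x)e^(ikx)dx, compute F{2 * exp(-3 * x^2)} 2 * sqrt(3) * sqrt(pi) * exp(-k^2/12)/3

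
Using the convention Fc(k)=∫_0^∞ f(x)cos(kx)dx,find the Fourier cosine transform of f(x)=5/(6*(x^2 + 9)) 5*pi*exp(-3*k)/36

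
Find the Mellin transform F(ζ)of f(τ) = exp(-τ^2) gamma(ζ/2)/2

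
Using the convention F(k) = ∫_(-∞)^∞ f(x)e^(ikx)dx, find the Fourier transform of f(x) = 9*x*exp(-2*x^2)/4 9*sqrt(2)*I*sqrt(pi)*k*exp(-k^2/8)/32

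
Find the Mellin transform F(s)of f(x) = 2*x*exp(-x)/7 2*gamma(s + 1)/7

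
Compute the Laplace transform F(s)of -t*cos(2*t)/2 (4 - s^2)/(2*(s^2 + 4)^2)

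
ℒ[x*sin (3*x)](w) 6*w/ (w^2 + 9)^2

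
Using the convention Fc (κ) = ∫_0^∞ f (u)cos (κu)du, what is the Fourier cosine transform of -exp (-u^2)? -sqrt (pi)*exp (-κ^2/4)/2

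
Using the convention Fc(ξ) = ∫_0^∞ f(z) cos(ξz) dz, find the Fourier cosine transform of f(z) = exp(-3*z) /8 3/(8*(ξ^2+9) ) 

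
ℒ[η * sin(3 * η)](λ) 6 * λ/(λ^2 + 9)^2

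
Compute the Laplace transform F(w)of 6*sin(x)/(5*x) 6*atan(1/w)/5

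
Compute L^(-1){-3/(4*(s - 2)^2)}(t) -3*t*exp(2*t)/4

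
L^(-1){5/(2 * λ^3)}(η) 5 * η^2/4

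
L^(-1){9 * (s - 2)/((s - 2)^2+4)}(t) 9 * exp(2 * t) * cos(2 * t)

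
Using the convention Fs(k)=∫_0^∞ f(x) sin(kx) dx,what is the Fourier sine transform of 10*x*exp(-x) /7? 20*k/(7*(k^2 + 1) ^2) 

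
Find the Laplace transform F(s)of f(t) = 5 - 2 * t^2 5/s - 4/s^3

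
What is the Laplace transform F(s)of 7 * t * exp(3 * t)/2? 7/(2 * (s - 3)^2)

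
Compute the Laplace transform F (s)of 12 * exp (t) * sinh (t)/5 12/ (5 * s * (s - 2))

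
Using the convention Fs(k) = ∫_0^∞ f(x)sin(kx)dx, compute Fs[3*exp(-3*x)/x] 3*atan(k/3)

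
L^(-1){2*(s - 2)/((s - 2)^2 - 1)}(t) 2*exp(2*t)*cosh(t)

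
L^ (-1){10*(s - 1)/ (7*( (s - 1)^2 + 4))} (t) 10*exp (t)*cos (2*t)/7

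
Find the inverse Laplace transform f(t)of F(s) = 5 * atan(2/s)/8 5 * sin(2 * t)/(8 * t)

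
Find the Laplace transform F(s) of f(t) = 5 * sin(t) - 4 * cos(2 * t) 5/(s^2 + 1) - 4 * s/(s^2 + 4) 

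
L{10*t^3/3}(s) 20/s^4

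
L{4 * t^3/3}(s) 8/s^4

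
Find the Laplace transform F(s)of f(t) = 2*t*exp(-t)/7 2/(7*(s + 1)^2)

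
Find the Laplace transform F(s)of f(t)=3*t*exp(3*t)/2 3/(2*(s - 3)^2)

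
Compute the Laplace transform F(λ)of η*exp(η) (λ - 1)^(-2)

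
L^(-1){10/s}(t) 10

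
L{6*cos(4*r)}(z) 6*z/(z^2 + 16)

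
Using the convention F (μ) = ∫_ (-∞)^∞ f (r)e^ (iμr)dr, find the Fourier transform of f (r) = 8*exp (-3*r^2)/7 8*sqrt (3)*sqrt (pi)*exp (-μ^2/12)/21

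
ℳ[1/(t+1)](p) pi * csc(pi * p)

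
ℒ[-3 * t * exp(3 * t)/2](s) -3/(2 * (s - 3)^2)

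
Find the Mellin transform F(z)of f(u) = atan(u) -pi * sec(pi * z/2)/(2 * z)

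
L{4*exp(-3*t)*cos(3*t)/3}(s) 4*(s+3)/(3*((s+3)^2+9))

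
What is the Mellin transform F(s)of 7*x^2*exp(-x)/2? 7*gamma(s + 2)/2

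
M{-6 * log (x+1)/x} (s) 6 * pi * csc (pi * s)/ (s - 1)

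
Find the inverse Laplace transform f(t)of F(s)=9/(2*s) 9/2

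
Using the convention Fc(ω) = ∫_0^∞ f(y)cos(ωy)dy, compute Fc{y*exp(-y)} (1 - ω^2)/(ω^2 + 1)^2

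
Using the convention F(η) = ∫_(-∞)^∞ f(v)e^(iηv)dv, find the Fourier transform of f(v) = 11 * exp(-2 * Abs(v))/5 44/(5 * (η^2 + 4))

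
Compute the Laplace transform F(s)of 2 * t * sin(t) 4 * s/(s^2 + 1)^2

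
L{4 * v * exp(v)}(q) 4/(q - 1)^2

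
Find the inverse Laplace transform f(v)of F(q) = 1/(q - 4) exp(4*v)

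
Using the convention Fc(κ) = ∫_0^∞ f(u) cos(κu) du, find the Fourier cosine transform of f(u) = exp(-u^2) sqrt(pi) * exp(-κ^2/4) /2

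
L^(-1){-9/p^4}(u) -3*u^3/2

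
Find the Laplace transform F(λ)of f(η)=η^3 6/λ^4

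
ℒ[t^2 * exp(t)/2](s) (s - 1)^(-3)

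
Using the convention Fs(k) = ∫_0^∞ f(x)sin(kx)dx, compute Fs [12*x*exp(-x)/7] 24*k/(7*(k^2 + 1)^2)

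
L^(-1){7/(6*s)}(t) 7/6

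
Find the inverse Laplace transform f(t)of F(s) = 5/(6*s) 5/6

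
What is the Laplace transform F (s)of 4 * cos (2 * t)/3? 4 * s/ (3 * (s^2 + 4))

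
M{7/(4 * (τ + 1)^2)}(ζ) -7 * pi * (ζ - 1)/(4 * sin(pi * ζ))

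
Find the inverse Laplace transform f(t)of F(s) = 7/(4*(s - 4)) 7*exp(4*t)/4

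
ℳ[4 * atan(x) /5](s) -2 * pi * sec(pi * s/2) /(5 * s) 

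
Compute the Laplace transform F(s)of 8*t 8/s^2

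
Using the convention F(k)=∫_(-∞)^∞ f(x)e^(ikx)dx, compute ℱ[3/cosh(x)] 3*pi/cosh(pi*k/2)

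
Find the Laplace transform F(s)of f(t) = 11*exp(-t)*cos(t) 11*(s+1)/((s+1)^2+1)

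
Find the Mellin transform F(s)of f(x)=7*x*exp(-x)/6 7*gamma(s+1)/6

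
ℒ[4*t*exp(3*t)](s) 4/(s - 3)^2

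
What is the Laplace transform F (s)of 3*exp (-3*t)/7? 3/ (7*(s+3))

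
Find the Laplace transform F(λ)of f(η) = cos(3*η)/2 λ/(2*(λ^2 + 9))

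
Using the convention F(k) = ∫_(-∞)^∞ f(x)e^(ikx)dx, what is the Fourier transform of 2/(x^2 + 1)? 2*pi*exp(-Abs(k))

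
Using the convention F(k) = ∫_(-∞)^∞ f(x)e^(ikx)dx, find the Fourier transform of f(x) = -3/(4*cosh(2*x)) -3*pi/(8*cosh(pi*k/4))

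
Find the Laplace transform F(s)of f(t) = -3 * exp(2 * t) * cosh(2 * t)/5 3 * (2 - s)/(5 * s * (s - 4))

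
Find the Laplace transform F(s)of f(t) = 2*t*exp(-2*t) 2/(s + 2)^2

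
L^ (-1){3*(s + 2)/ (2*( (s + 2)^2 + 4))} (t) 3*exp (-2*t)*cos (2*t)/2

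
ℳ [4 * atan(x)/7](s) -2 * pi * sec(pi * s/2)/(7 * s)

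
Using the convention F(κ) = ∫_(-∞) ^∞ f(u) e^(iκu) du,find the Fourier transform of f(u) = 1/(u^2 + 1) pi * exp(-Abs(κ) ) 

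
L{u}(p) p^(-2)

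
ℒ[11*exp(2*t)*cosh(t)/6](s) 11*(s - 2)/(6*((s - 2)^2 - 1))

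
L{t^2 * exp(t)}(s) 2/(s - 1)^3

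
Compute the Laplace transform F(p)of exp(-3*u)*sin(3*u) 3/((p + 3)^2 + 9)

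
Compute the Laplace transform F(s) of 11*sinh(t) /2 11/(2*(s^2 - 1) ) 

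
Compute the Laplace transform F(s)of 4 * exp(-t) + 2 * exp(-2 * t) 4/(s + 1) + 2/(s + 2)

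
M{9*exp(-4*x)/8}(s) 9*gamma(s)/(8*2^(2*s))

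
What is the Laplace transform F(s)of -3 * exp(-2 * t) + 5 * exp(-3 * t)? 5/(s + 3) - 3/(s + 2)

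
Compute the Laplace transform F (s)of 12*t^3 72/s^4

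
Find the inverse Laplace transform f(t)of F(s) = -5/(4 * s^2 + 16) -5 * sin(2 * t)/8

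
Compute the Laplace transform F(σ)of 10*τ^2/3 20/(3*σ^3)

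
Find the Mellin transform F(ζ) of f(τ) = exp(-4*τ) gamma(ζ) /4^ζ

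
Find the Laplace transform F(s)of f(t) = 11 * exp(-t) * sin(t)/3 11/(3 * ((s + 1)^2 + 1))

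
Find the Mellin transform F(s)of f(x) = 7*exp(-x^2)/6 7*gamma(s/2)/12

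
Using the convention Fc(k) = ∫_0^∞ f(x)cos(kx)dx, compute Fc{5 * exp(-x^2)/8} 5 * sqrt(pi) * exp(-k^2/4)/16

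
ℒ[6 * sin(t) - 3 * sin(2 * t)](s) 6/(s^2 + 1) - 6/(s^2 + 4)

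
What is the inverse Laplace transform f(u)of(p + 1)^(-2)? u * exp(-u)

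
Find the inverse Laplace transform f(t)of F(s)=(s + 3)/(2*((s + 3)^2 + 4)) exp(-3*t)*cos(2*t)/2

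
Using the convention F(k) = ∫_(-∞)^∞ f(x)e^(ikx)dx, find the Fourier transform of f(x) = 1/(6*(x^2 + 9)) pi*exp(-3*Abs(k))/18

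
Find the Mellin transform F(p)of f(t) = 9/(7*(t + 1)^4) 3*gamma(p)*gamma(4 - p)/14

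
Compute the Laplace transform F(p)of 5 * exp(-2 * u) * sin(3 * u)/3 5/((p + 2)^2 + 9)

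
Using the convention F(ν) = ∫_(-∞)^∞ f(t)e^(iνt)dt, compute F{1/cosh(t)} pi/cosh(pi * ν/2)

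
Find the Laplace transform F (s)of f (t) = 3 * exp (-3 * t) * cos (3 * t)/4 3 * (s + 3)/ (4 * ( (s + 3)^2 + 9))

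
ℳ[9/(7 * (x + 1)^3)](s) 9 * pi * (s - 2) * (s - 1)/(14 * sin(pi * s))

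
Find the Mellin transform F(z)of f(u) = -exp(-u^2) -gamma(z/2)/2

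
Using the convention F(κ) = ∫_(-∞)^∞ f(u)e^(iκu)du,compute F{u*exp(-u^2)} I*sqrt(pi)*κ*exp(-κ^2/4)/2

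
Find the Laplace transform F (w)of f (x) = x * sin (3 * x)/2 3 * w/ (w^2 + 9)^2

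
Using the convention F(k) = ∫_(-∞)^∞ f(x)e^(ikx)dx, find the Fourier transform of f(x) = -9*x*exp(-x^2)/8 -9*I*sqrt(pi)*k*exp(-k^2/4)/16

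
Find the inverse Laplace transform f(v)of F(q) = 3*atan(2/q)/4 3*sin(2*v)/(4*v)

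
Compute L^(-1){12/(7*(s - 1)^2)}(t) 12*t*exp(t)/7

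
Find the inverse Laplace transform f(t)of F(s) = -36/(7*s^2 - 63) -12*sinh(3*t)/7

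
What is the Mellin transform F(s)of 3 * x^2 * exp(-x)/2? 3 * gamma(s+2)/2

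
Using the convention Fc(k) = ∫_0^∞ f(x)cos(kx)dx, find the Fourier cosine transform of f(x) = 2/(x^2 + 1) pi * exp(-k)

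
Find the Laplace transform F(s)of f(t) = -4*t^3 -24/s^4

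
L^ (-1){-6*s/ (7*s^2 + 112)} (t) -6*cos (4*t)/7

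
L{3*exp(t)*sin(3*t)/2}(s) 9/(2*((s - 1)^2 + 9))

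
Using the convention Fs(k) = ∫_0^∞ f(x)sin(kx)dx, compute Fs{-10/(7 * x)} -5 * pi/7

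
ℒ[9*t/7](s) 9/(7*s^2)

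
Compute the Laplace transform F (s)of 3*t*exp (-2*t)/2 3/ (2*(s + 2)^2)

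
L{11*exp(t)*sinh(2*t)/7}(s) 22/(7*((s - 1)^2-4))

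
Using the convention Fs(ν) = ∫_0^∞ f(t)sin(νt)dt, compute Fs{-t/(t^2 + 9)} -pi * exp(-3 * ν)/2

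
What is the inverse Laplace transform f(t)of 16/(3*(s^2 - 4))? 8*sinh(2*t)/3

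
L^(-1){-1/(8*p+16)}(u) -exp(-2*u)/8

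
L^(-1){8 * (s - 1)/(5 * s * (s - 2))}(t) 8 * exp(t) * cosh(t)/5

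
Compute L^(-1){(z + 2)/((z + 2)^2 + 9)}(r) exp(-2*r)*cos(3*r)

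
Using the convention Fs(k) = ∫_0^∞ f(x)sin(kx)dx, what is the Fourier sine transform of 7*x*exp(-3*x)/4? 21*k/(2*(k^2 + 9)^2)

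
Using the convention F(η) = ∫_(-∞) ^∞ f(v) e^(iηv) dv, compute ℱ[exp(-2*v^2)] sqrt(2)*sqrt(pi)*exp(-η^2/8) /2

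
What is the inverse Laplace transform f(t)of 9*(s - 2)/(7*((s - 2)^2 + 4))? 9*exp(2*t)*cos(2*t)/7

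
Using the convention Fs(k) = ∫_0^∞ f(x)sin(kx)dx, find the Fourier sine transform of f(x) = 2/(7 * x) pi/7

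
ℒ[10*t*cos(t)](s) 10*(s^2-1)/(s^2 + 1)^2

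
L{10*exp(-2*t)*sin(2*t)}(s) 20/((s + 2)^2 + 4)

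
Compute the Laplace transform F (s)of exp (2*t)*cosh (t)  (s - 2)/ ( (s - 2)^2 - 1)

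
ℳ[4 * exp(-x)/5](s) 4 * gamma(s)/5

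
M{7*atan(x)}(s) -7*pi*sec(pi*s/2)/(2*s)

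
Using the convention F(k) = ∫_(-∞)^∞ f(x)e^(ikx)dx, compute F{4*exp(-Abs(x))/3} 8/(3*(k^2 + 1))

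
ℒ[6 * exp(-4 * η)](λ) 6/(λ + 4)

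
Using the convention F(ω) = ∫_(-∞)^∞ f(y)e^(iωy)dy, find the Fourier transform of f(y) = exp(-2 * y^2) sqrt(2) * sqrt(pi) * exp(-ω^2/8)/2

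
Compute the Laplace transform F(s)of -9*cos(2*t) -9*s/(s^2 + 4)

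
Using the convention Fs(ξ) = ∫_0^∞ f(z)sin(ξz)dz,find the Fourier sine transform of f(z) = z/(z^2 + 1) pi * exp(-ξ)/2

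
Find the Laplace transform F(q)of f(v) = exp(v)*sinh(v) 1/(q*(q - 2))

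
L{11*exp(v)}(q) 11/(q - 1)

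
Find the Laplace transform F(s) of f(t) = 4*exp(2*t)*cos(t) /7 4*(s - 2) /(7*((s - 2) ^2 + 1) ) 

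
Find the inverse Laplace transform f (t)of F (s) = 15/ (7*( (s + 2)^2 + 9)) 5*exp (-2*t)*sin (3*t)/7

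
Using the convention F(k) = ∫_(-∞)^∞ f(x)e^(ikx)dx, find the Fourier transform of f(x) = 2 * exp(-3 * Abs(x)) 12/(k^2+9)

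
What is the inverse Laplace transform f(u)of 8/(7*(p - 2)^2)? 8*u*exp(2*u)/7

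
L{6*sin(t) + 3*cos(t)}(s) 6/(s^2 + 1) + 3*s/(s^2 + 1)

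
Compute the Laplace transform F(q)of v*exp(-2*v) (q + 2)^(-2)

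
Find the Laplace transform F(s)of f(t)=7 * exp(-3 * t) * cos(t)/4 7 * (s + 3)/(4 * ((s + 3)^2 + 1))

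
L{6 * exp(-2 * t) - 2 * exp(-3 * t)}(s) 6/(s + 2) - 2/(s + 3)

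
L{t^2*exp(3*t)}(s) 2/(s - 3)^3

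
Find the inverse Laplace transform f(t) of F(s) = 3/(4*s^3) 3*t^2/8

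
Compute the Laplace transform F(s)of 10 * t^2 20/s^3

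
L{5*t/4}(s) 5/(4*s^2)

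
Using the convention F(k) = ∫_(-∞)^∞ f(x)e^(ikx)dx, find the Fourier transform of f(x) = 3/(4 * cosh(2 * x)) 3 * pi/(8 * cosh(pi * k/4))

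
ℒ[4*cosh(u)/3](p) 4*p/(3*(p^2 - 1))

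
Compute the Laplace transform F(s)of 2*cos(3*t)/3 2*s/(3*(s^2+9))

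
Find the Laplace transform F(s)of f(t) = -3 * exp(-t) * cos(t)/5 3 * (-s - 1)/(5 * ((s + 1)^2 + 1))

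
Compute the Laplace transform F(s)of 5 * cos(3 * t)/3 5 * s/(3 * (s^2 + 9))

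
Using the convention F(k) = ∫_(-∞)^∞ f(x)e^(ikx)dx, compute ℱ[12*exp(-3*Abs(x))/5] 72/(5*(k^2 + 9))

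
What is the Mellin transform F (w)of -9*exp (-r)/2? -9*gamma (w)/2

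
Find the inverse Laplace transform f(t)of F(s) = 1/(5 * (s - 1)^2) t * exp(t)/5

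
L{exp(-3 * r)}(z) 1/(z + 3)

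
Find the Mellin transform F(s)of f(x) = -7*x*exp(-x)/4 -7*gamma(s+1)/4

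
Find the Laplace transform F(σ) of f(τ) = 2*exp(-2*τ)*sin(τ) 2/((σ + 2) ^2 + 1) 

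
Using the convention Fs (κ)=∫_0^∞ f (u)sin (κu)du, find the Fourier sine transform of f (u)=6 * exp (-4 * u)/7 6 * κ/ (7 * (κ^2+16))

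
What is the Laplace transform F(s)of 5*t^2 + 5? 5/s + 10/s^3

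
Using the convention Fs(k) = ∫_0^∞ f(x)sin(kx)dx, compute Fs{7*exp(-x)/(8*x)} 7*atan(k)/8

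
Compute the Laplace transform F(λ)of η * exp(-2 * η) (λ + 2)^(-2)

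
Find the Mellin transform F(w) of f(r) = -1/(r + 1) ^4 pi*(w - 3)*(w - 2)*(w - 1) /(6*sin(pi*w) ) 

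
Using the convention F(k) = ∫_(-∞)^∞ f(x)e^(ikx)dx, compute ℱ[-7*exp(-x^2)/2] -7*sqrt(pi)*exp(-k^2/4)/2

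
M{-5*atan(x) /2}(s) 5*pi*sec(pi*s/2) /(4*s) 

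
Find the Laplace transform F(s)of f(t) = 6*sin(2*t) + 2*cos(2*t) 12/(s^2 + 4) + 2*s/(s^2 + 4)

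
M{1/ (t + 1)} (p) pi * csc (pi * p)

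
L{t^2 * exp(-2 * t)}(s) 2/(s + 2)^3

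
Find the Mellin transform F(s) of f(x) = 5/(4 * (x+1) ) 5 * pi * csc(pi * s) /4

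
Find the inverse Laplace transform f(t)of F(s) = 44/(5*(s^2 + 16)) 11*sin(4*t)/5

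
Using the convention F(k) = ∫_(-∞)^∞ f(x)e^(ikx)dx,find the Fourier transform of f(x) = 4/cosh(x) 4*pi/cosh(pi*k/2)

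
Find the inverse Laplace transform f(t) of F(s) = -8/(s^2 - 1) -8 * sinh(t) 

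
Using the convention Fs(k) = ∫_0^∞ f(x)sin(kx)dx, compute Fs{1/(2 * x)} pi/4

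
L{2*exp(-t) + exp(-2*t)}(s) 1/(s + 2) + 2/(s + 1)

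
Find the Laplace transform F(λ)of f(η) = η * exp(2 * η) (λ - 2)^(-2)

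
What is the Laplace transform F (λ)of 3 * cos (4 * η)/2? 3 * λ/ (2 * (λ^2 + 16))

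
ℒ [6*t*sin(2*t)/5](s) 24*s/(5*(s^2+4)^2)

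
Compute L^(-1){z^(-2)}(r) r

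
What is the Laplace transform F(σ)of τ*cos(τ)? (σ^2-1)/(σ^2 + 1)^2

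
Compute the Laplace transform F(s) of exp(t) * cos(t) (s - 1) /((s - 1) ^2 + 1) 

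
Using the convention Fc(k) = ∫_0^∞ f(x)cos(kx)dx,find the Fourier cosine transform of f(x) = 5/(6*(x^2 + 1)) 5*pi*exp(-k)/12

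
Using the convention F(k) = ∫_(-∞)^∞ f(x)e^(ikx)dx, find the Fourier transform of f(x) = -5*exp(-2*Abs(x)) -20/(k^2 + 4)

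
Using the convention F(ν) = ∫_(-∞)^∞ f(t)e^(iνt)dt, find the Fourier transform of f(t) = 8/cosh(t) 8*pi/cosh(pi*ν/2)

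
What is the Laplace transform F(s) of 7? 7/s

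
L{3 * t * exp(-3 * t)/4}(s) 3/(4 * (s + 3)^2)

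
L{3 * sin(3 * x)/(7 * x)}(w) 3 * atan(3/w)/7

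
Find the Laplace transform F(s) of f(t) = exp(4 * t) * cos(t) (s - 4) /((s - 4) ^2 + 1) 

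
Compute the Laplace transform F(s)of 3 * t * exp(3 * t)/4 3/(4 * (s - 3)^2)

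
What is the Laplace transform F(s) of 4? 4/s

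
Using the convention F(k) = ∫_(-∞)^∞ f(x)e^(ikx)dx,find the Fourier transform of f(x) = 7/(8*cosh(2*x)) 7*pi/(16*cosh(pi*k/4))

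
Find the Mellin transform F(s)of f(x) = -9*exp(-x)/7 -9*gamma(s)/7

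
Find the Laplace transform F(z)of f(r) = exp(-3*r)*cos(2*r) (z + 3)/((z + 3)^2 + 4)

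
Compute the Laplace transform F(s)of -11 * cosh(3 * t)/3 -11 * s/(3 * s^2-27)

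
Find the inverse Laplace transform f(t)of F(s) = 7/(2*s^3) 7*t^2/4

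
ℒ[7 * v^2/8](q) 7/(4 * q^3)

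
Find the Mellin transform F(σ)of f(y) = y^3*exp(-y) gamma(σ + 3)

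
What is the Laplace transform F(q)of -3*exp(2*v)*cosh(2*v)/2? 3*(2 - q)/(2*q*(q - 4))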